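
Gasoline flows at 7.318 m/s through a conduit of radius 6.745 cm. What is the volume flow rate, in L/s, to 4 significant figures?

Q = 104.6 L/s

Q = A·v = 0.01429 m² × 7.318 m/s = 0.1046 m³/s.
Converting: 0.1046 m³/s × 1000 = 104.6 L/s.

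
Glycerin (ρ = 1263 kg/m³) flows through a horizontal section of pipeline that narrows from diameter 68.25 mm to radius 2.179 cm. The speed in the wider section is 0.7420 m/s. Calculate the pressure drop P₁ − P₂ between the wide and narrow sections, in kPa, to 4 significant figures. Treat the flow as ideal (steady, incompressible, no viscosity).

ΔP ≈ 1.744 kPa

Continuity gives A₁v₁ = A₂v₂, so v₂ = (36.58 cm²)/(14.92 cm²) × 0.7420 m/s = 1.820 m/s.
Along the horizontal streamline, P + ½ρv² is constant.
P₁ − P₂ = ½·1263·(1.820² − 0.7420²) = ½·1263·2.761 = 1744 Pa.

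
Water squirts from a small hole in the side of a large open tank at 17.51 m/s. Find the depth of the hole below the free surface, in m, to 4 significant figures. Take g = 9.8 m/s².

Torricelli: v = √(2gh), so h = v²/(2g).
h = 17.51²/(2·9.8) = 306.6/19.60 = 15.64 m.

h ≈ 15.64 m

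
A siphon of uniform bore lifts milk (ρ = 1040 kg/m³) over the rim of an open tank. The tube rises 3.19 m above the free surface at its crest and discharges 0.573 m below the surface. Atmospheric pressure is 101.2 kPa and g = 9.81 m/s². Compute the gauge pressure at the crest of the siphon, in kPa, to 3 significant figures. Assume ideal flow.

Bernoulli surface→outlet gives ½v² = g·h_out, so v = √(2·9.81·0.573) = 3.35 m/s.
With constant cross-section the crest speed equals v; applying Bernoulli from the surface up to the crest, P_top = P_atm − ½ρv² − ρg·h_top.
P_top = 101200 − ½·1040·3.35² − 1040·9.81·3.19 = 62800 Pa. So P_gauge = P_top − P_atm = -38400 Pa.

P_gauge ≈ -38.4 kPa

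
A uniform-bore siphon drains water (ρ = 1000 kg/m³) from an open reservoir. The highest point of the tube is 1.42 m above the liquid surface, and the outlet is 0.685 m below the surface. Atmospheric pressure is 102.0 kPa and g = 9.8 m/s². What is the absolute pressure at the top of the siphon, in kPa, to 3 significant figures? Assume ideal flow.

The outlet speed comes from Torricelli: v = √(2g·0.685) = 3.66 m/s.
Continuity keeps v the same throughout the tube; from surface to crest, P_atm + 0 = P_top + ½ρv² + ρg·h_top.
P_top = 102000 − ½·1000·3.66² − 1000·9.8·1.42 = 81400 Pa.

P_top ≈ 81.4 kPa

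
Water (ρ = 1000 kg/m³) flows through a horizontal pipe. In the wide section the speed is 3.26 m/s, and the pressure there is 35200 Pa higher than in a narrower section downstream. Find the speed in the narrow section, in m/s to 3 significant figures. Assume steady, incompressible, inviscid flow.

v₂ ≈ 9.00 m/s

Horizontal Bernoulli: P₁ + ½ρv₁² = P₂ + ½ρv₂², so v₂² = v₁² + 2(P₁ − P₂)/ρ.
v₂ = √(3.26² + 2·35200/1000) = √(10.6 + 70.4) = 9.00 m/s.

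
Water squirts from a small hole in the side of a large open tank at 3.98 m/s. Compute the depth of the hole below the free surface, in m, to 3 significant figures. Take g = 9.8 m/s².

h ≈ 0.808 m

For a small hole in a large open tank, ½v² = gh, giving h = v²/(2g).
h = 3.98²/(2·9.8) = 15.8/19.60 = 0.808 m.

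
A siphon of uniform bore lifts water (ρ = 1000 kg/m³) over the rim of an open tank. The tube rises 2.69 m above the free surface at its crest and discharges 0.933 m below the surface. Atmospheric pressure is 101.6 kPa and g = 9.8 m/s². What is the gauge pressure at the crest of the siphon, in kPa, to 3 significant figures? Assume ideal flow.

Bernoulli surface→outlet gives ½v² = g·h_out, so v = √(2·9.8·0.933) = 4.28 m/s.
Continuity keeps v the same throughout the tube; from surface to crest, P_atm + 0 = P_top + ½ρv² + ρg·h_top.
P_top = 101600 − ½·1000·4.28² − 1000·9.8·2.69 = 66100 Pa. So P_gauge = P_top − P_atm = -35500 Pa.

P_gauge ≈ -35.5 kPa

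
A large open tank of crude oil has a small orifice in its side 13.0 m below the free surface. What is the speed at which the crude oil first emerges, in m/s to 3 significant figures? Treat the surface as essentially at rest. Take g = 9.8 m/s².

v = 16.0 m/s

The surface is effectively still and both ends are open, so ½v² = gh and v = √(2·9.8·13.0) = 16.0 m/s.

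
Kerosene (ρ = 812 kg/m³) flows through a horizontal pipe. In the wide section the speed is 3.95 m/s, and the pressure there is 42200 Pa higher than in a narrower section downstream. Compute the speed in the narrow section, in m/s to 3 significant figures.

With h₁ = h₂, rearranging Bernoulli gives v₂ = √(v₁² + 2ΔP/ρ).
v₂ = √(3.95² + 2·42200/812) = √(15.6 + 104) = 10.9 m/s.

10.9 m/s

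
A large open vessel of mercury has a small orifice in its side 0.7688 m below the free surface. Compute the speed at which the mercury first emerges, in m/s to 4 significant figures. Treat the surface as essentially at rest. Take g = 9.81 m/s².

3.884 m/s

With the surface at rest and both surface and jet at atmospheric pressure, Bernoulli gives ρg h = ½ρv², so v = √(2gh) = √(2·9.81·0.7688) = 3.884 m/s.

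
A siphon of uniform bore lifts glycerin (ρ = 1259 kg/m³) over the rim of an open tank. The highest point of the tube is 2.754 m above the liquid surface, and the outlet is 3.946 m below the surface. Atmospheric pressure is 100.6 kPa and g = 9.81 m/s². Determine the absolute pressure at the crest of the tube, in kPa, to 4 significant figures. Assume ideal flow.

Bernoulli surface→outlet gives ½v² = g·h_out, so v = √(2·9.81·3.946) = 8.799 m/s.
Continuity keeps v the same throughout the tube; from surface to crest, P_atm + 0 = P_top + ½ρv² + ρg·h_top.
P_top = 100600 − ½·1259·8.799² − 1259·9.81·2.754 = 17850 Pa.

17.85 kPa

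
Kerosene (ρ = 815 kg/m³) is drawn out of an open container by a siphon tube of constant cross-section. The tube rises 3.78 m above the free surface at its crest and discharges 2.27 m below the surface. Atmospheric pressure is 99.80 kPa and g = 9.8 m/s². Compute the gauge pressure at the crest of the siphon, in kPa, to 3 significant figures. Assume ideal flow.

Bernoulli surface→outlet gives ½v² = g·h_out, so v = √(2·9.8·2.27) = 6.67 m/s.
Continuity keeps v the same throughout the tube; from surface to crest, P_atm + 0 = P_top + ½ρv² + ρg·h_top.
P_top = 99800 − ½·815·6.67² − 815·9.8·3.78 = 51500 Pa. So P_gauge = P_top − P_atm = -48300 Pa.

P_gauge ≈ -48.3 kPa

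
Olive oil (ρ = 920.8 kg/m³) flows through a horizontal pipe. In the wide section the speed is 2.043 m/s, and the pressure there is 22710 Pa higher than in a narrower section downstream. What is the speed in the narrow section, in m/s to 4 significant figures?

Horizontal Bernoulli: P₁ + ½ρv₁² = P₂ + ½ρv₂², so v₂² = v₁² + 2(P₁ − P₂)/ρ.
v₂ = √(2.043² + 2·22710/920.8) = √(4.174 + 49.33) = 7.314 m/s.

v₂ ≈ 7.314 m/s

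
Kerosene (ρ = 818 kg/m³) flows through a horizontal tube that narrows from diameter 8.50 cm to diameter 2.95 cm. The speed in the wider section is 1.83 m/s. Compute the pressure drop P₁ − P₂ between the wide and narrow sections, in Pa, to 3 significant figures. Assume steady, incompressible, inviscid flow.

The volume flow rate is constant, so v₂ = (A₁/A₂)v₁ = (56.7/6.83)·1.83 = 15.2 m/s.
The pipe is horizontal, so Bernoulli reduces to P₁ + ½ρv₁² = P₂ + ½ρv₂².
P₁ − P₂ = ½·818·(15.2² − 1.83²) = ½·818·227 = 93000 Pa.

ΔP = 93000 Pa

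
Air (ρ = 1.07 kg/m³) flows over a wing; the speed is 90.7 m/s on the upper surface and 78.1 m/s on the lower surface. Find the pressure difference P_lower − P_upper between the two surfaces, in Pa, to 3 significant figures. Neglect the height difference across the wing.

ΔP = 1140 Pa

With negligible Δh, P + ½ρv² is constant, so P_low − P_up = ½ρ(v_up² − v_low²).
ΔP = ½·1.07·(90.7² − 78.1²) = 1140 Pa.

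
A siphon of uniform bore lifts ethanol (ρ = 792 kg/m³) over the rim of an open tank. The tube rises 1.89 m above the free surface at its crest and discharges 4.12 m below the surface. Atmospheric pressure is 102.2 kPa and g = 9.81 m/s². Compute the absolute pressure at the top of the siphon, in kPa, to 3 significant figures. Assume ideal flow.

The outlet speed comes from Torricelli: v = √(2g·4.12) = 8.99 m/s.
With constant cross-section the crest speed equals v; applying Bernoulli from the surface up to the crest, P_top = P_atm − ½ρv² − ρg·h_top.
P_top = 102200 − ½·792·8.99² − 792·9.81·1.89 = 55500 Pa.

55.5 kPa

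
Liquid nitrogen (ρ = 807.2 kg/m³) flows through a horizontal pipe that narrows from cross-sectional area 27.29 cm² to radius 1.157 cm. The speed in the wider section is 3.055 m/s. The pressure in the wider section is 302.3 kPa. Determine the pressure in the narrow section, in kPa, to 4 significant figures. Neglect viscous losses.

P₂ ≈ 147.5 kPa

Continuity gives A₁v₁ = A₂v₂, so v₂ = (27.29 cm²)/(4.205 cm²) × 3.055 m/s = 19.82 m/s.
Bernoulli (h₁ = h₂): P₁ − P₂ = ½ρ(v₂² − v₁²).
P₂ = P₁ − ½ρ(v₂² − v₁²) = 302300 − ½·807.2·(19.82² − 3.055²) = 302300 − 154800 = 147500 Pa.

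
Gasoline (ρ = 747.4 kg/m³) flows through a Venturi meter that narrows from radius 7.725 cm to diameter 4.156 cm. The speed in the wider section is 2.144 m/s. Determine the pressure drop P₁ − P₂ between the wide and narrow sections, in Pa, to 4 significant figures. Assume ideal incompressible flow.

ΔP ≈ 326400 Pa

By continuity, v₂ = v₁·A₁/A₂ = 2.144·(187.5/13.57) = 29.63 m/s.
Bernoulli (h₁ = h₂): P₁ − P₂ = ½ρ(v₂² − v₁²).
P₁ − P₂ = ½·747.4·(29.63² − 2.144²) = ½·747.4·873.3 = 326400 Pa.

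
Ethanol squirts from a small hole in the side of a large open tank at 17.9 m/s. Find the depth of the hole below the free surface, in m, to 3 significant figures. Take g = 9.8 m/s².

Inverting v = √(2gh) gives h = v² / 2g.
h = 17.9²/(2·9.8) = 320/19.60 = 16.3 m.

h ≈ 16.3 m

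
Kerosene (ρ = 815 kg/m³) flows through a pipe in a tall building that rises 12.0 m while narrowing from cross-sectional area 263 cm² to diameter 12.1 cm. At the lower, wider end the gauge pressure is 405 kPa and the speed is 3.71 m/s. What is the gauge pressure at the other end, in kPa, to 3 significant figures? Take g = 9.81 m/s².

By continuity, v₂ = v₁·A₁/A₂ = 3.71·(263/115) = 8.49 m/s.
Energy conservation along the streamline gives P₂ = P₁ − ½ρ(v₂² − v₁²) − ρg(h₂ − h₁).
P₂ = 405000 + ½·815·(3.71² − 8.49²) − 815·9.81·(+12.0) = 405000 + (-23700) − (95900) = 285000 Pa.

285 kPa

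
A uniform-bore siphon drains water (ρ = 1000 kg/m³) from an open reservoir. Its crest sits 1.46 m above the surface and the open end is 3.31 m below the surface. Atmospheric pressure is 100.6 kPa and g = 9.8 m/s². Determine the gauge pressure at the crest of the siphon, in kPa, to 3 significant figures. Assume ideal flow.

The outlet speed comes from Torricelli: v = √(2g·3.31) = 8.05 m/s.
Continuity keeps v the same throughout the tube; from surface to crest, P_atm + 0 = P_top + ½ρv² + ρg·h_top.
P_top = 100600 − ½·1000·8.05² − 1000·9.8·1.46 = 53900 Pa. So P_gauge = P_top − P_atm = -46700 Pa.

P_gauge ≈ -46.7 kPa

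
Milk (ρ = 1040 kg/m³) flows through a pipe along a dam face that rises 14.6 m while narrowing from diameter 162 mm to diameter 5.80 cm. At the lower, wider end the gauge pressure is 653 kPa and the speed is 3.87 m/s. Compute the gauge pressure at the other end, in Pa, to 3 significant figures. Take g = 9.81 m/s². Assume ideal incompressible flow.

P₂ = 37800 Pa

By continuity, v₂ = v₁·A₁/A₂ = 3.87·(206/26.4) = 30.2 m/s.
Applying Bernoulli between the two ends and solving for P₂: P₂ = P₁ + ½ρ(v₁² − v₂²) − ρgΔh.
P₂ = 653000 + ½·1040·(3.87² − 30.2²) − 1040·9.81·(+14.6) = 653000 + (-466000) − (149000) = 37800 Pa.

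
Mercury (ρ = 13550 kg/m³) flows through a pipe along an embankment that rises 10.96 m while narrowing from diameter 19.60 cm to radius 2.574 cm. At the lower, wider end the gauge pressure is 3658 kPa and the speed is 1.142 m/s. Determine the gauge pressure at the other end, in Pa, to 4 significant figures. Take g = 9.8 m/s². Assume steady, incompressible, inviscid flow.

354900 Pa

Mass conservation (A₁v₁ = A₂v₂) gives v₂ = 1.142 × 301.7/20.81 = 16.55 m/s.
Energy conservation along the streamline gives P₂ = P₁ − ½ρ(v₂² − v₁²) − ρg(h₂ − h₁).
P₂ = 3658000 + ½·13550·(1.142² − 16.55²) − 13550·9.8·(+10.96) = 3658000 + (-1848000) − (1455000) = 354900 Pa.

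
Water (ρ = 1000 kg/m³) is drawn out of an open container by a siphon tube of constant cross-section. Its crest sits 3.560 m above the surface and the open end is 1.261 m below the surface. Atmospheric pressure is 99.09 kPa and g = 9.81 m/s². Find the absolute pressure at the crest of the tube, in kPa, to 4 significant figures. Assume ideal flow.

From the surface to the outlet (both open to atmosphere, surface at rest): v = √(2g·h_out) = √(2·9.81·1.261) = 4.974 m/s.
Continuity keeps v the same throughout the tube; from surface to crest, P_atm + 0 = P_top + ½ρv² + ρg·h_top.
P_top = 99090 − ½·1000·4.974² − 1000·9.81·3.560 = 51800 Pa.

P_top ≈ 51.80 kPa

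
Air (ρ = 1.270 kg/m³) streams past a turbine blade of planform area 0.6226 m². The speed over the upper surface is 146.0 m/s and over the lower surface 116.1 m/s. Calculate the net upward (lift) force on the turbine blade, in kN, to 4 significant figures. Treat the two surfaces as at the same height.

F ≈ 3.098 kN

The faster flow above has the lower pressure; Bernoulli (same height) gives ΔP = ½ρ(v_up² − v_low²).
ΔP = ½·1.270·(146.0² − 116.1²) = 4976 Pa.
Lift = ΔP · A = 4976 × 0.6226 = 3098 N.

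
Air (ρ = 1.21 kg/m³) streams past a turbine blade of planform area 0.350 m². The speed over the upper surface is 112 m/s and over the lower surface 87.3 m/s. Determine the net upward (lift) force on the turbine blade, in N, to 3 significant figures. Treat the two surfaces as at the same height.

F = 1040 N

From P + ½ρv² = const at equal height, P_low − P_up = ½ρ(v_up² − v_low²).
ΔP = ½·1.21·(112² − 87.3²) = 2980 Pa.
Lift = ΔP · A = 2980 × 0.350 = 1040 N.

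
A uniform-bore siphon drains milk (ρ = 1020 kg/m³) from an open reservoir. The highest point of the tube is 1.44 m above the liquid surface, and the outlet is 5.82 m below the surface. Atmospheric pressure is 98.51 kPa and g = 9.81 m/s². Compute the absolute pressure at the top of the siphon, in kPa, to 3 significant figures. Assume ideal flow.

From the surface to the outlet (both open to atmosphere, surface at rest): v = √(2g·h_out) = √(2·9.81·5.82) = 10.7 m/s.
With constant cross-section the crest speed equals v; applying Bernoulli from the surface up to the crest, P_top = P_atm − ½ρv² − ρg·h_top.
P_top = 98510 − ½·1020·10.7² − 1020·9.81·1.44 = 25900 Pa.

P_top = 25.9 kPa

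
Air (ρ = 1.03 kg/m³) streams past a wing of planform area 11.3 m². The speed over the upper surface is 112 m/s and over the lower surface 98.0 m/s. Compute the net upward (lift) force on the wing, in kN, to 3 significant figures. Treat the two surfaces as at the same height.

F ≈ 17.1 kN

The faster flow above has the lower pressure; Bernoulli (same height) gives ΔP = ½ρ(v_up² − v_low²).
ΔP = ½·1.03·(112² − 98.0²) = 1510 Pa.
Lift = ΔP · A = 1510 × 11.3 = 17100 N.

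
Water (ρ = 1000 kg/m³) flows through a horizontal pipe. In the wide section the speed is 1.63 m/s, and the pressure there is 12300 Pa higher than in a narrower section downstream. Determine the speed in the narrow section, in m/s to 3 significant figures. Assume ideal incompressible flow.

v₂ = 5.22 m/s

With h₁ = h₂, rearranging Bernoulli gives v₂ = √(v₁² + 2ΔP/ρ).
v₂ = √(1.63² + 2·12300/1000) = √(2.66 + 24.6) = 5.22 m/s.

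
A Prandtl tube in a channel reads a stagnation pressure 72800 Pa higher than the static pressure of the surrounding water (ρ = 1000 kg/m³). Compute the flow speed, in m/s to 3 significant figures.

The dynamic pressure equals the rise in static pressure at the stagnation point: ΔP = ½ρv².
v = √(2ΔP/ρ) = √(2·72800/1000) = 12.1 m/s.

v ≈ 12.1 m/s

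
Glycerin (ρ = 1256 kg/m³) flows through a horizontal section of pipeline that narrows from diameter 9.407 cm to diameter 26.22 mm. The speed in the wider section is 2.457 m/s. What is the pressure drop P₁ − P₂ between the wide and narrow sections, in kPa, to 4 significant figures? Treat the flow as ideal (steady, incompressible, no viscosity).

ΔP ≈ 624.3 kPa

Continuity gives A₁v₁ = A₂v₂, so v₂ = (69.50 cm²)/(5.400 cm²) × 2.457 m/s = 31.63 m/s.
Along the horizontal streamline, P + ½ρv² is constant.
P₁ − P₂ = ½·1256·(31.63² − 2.457²) = ½·1256·994.2 = 624300 Pa.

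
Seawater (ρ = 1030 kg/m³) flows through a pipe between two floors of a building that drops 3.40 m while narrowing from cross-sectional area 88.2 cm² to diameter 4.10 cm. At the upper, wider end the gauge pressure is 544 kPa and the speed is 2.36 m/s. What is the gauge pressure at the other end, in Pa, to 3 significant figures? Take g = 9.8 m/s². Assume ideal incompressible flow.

P₂ ≈ 453000 Pa

The volume flow rate is constant, so v₂ = (A₁/A₂)v₁ = (88.2/13.2)·2.36 = 15.8 m/s.
Applying Bernoulli between the two ends and solving for P₂: P₂ = P₁ + ½ρ(v₁² − v₂²) − ρgΔh.
P₂ = 544000 + ½·1030·(2.36² − 15.8²) − 1030·9.8·(−3.40) = 544000 + (-125000) − (-34300) = 453000 Pa.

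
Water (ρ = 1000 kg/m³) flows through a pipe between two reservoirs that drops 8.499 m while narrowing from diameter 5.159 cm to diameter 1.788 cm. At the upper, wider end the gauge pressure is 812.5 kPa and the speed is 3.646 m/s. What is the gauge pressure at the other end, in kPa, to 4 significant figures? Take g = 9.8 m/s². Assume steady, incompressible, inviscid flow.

Continuity gives A₁v₁ = A₂v₂, so v₂ = (20.90 cm²)/(2.511 cm²) × 3.646 m/s = 30.35 m/s.
Applying Bernoulli between the two ends and solving for P₂: P₂ = P₁ + ½ρ(v₁² − v₂²) − ρgΔh.
P₂ = 812500 + ½·1000·(3.646² − 30.35²) − 1000·9.8·(−8.499) = 812500 + (-454000) − (-83290) = 441800 Pa.

P₂ ≈ 441.8 kPa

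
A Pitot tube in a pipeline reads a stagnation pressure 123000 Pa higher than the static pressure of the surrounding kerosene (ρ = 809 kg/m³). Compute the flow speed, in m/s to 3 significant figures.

The dynamic pressure equals the rise in static pressure at the stagnation point: ΔP = ½ρv².
v = √(2ΔP/ρ) = √(2·123000/809) = 17.4 m/s.

17.4 m/s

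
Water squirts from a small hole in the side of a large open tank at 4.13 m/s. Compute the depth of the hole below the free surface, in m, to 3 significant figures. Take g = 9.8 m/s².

Inverting v = √(2gh) gives h = v² / 2g.
h = 4.13²/(2·9.8) = 17.1/19.60 = 0.870 m.

h = 0.870 m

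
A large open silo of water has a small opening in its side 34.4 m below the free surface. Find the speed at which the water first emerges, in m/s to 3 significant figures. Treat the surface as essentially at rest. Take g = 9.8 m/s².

Bernoulli from surface to hole (P equal, v_surface ≈ 0): v = √(2gh) = √(2×9.8×34.4) = 26.0 m/s.

v = 26.0 m/s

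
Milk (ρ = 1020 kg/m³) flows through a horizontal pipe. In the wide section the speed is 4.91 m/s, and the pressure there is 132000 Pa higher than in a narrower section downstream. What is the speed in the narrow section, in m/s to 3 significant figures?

v₂ ≈ 16.8 m/s

With h₁ = h₂, rearranging Bernoulli gives v₂ = √(v₁² + 2ΔP/ρ).
v₂ = √(4.91² + 2·132000/1020) = √(24.1 + 259) = 16.8 m/s.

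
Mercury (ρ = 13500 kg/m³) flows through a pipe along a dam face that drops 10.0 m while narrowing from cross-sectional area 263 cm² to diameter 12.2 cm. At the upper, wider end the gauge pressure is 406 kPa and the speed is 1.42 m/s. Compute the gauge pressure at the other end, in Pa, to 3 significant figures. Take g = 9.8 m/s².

P₂ ≈ 1670000 Pa

Mass conservation (A₁v₁ = A₂v₂) gives v₂ = 1.42 × 263/117 = 3.19 m/s.
Bernoulli: P₁ + ½ρv₁² + ρg h₁ = P₂ + ½ρv₂² + ρg h₂, so P₂ = P₁ + ½ρ(v₁² − v₂²) − ρg(h₂ − h₁).
P₂ = 406000 + ½·13500·(1.42² − 3.19²) − 13500·9.8·(−10.0) = 406000 + (-55300) − (-1320000) = 1670000 Pa.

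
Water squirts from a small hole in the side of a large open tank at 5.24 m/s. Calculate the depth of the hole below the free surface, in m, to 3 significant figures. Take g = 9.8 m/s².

Torricelli: v = √(2gh), so h = v²/(2g).
h = 5.24²/(2·9.8) = 27.5/19.60 = 1.40 m.

h = 1.40 m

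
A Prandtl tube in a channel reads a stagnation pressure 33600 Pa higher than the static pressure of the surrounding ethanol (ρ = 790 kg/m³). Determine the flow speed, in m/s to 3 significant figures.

v ≈ 9.22 m/s

Bernoulli between the free stream and the stagnation point: ½ρv² = P_stag − P_static.
v = √(2ΔP/ρ) = √(2·33600/790) = 9.22 m/s.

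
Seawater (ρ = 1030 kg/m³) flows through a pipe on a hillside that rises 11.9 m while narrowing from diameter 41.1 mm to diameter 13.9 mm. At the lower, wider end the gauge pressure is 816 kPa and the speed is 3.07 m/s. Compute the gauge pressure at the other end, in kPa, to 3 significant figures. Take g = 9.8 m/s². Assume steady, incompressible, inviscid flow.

The volume flow rate is constant, so v₂ = (A₁/A₂)v₁ = (13.3/1.52)·3.07 = 26.8 m/s.
Energy conservation along the streamline gives P₂ = P₁ − ½ρ(v₂² − v₁²) − ρg(h₂ − h₁).
P₂ = 816000 + ½·1030·(3.07² − 26.8²) − 1030·9.8·(+11.9) = 816000 + (-366000) − (120000) = 330000 Pa.

330 kPa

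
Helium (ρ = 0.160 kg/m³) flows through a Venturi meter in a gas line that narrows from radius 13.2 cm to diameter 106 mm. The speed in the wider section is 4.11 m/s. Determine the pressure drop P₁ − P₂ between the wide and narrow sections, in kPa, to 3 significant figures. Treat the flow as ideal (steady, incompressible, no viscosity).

Continuity gives A₁v₁ = A₂v₂, so v₂ = (547 cm²)/(88.2 cm²) × 4.11 m/s = 25.5 m/s.
With no height change, Bernoulli's equation is P₁ + ½ρv₁² = P₂ + ½ρv₂².
P₁ − P₂ = ½·0.160·(25.5² − 4.11²) = ½·0.160·633 = 50.6 Pa.

ΔP ≈ 0.0506 kPa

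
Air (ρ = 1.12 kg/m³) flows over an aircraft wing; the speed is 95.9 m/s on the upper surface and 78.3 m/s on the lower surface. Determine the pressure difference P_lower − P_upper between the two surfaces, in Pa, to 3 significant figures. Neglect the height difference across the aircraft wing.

Bernoulli (same height): P_lower − P_upper = ½ρ(v_upper² − v_lower²).
ΔP = ½·1.12·(95.9² − 78.3²) = 1720 Pa.

ΔP ≈ 1720 Pa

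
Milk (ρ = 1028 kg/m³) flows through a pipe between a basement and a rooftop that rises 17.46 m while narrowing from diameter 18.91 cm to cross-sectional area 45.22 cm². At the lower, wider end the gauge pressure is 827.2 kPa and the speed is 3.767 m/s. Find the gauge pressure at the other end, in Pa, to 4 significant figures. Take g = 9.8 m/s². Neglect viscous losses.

The volume flow rate is constant, so v₂ = (A₁/A₂)v₁ = (280.8/45.22)·3.767 = 23.40 m/s.
Applying Bernoulli between the two ends and solving for P₂: P₂ = P₁ + ½ρ(v₁² − v₂²) − ρgΔh.
P₂ = 827200 + ½·1028·(3.767² − 23.40²) − 1028·9.8·(+17.46) = 827200 + (-274100) − (175900) = 377200 Pa.

377200 Pa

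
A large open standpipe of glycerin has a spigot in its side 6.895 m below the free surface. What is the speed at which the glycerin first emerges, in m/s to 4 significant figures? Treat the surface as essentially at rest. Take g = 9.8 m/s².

v = 11.63 m/s

Torricelli's result v = √(2gh) gives v = √(2·9.8·6.895) = 11.63 m/s.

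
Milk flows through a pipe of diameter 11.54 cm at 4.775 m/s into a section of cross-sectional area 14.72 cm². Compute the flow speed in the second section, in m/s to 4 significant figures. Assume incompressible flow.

v₂ ≈ 33.93 m/s

Mass conservation (A₁v₁ = A₂v₂) gives v₂ = 4.775 × 104.6/14.72 = 33.93 m/s.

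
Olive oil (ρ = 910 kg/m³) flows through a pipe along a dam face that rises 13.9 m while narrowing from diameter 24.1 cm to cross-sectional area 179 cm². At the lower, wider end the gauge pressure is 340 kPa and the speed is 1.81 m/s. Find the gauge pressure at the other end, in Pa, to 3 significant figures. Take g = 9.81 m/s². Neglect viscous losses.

P₂ ≈ 208000 Pa

Mass conservation (A₁v₁ = A₂v₂) gives v₂ = 1.81 × 456/179 = 4.61 m/s.
Bernoulli: P₁ + ½ρv₁² + ρg h₁ = P₂ + ½ρv₂² + ρg h₂, so P₂ = P₁ + ½ρ(v₁² − v₂²) − ρg(h₂ − h₁).
P₂ = 340000 + ½·910·(1.81² − 4.61²) − 910·9.81·(+13.9) = 340000 + (-8190) − (124000) = 208000 Pa.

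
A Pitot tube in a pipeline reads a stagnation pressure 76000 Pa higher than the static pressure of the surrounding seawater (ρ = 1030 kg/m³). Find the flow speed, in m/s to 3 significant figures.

v = 12.1 m/s

Bernoulli between the free stream and the stagnation point: ½ρv² = P_stag − P_static.
v = √(2ΔP/ρ) = √(2·76000/1030) = 12.1 m/s.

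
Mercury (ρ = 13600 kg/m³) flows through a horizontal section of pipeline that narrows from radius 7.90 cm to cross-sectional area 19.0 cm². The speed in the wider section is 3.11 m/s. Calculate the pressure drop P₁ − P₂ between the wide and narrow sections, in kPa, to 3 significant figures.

ΔP ≈ 6940 kPa

The volume flow rate is constant, so v₂ = (A₁/A₂)v₁ = (196/19.0)·3.11 = 32.1 m/s.
Bernoulli (h₁ = h₂): P₁ − P₂ = ½ρ(v₂² − v₁²).
P₁ − P₂ = ½·13600·(32.1² − 3.11²) = ½·13600·1020 = 6940000 Pa.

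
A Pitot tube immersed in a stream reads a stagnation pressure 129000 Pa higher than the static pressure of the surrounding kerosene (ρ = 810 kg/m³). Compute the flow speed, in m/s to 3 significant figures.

Bernoulli between the free stream and the stagnation point: ½ρv² = P_stag − P_static.
v = √(2ΔP/ρ) = √(2·129000/810) = 17.8 m/s.

17.8 m/s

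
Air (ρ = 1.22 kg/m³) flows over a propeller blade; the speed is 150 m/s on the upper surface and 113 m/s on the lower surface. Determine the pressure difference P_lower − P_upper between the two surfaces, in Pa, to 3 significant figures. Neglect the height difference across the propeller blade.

Bernoulli (same height): P_lower − P_upper = ½ρ(v_upper² − v_lower²).
ΔP = ½·1.22·(150² − 113²) = 5940 Pa.

5940 Pa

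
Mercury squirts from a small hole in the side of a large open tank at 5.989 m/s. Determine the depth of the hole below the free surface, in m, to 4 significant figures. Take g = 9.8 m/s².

h ≈ 1.830 m

Torricelli: v = √(2gh), so h = v²/(2g).
h = 5.989²/(2·9.8) = 35.87/19.60 = 1.830 m.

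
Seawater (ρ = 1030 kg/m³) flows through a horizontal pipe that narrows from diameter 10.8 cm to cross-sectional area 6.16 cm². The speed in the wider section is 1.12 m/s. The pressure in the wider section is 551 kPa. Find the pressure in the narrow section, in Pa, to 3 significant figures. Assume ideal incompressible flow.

Mass conservation (A₁v₁ = A₂v₂) gives v₂ = 1.12 × 91.6/6.16 = 16.7 m/s.
Bernoulli (h₁ = h₂): P₁ − P₂ = ½ρ(v₂² − v₁²).
P₂ = P₁ − ½ρ(v₂² − v₁²) = 551000 − ½·1030·(16.7² − 1.12²) = 551000 − 142000 = 409000 Pa.

409000 Pa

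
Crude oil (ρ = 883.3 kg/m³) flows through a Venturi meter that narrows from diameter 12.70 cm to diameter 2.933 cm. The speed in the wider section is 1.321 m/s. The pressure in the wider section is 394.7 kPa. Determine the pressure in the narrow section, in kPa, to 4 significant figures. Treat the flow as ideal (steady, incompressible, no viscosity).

Mass conservation (A₁v₁ = A₂v₂) gives v₂ = 1.321 × 126.7/6.756 = 24.77 m/s.
Bernoulli (h₁ = h₂): P₁ − P₂ = ½ρ(v₂² − v₁²).
P₂ = P₁ − ½ρ(v₂² − v₁²) = 394700 − ½·883.3·(24.77² − 1.321²) = 394700 − 270200 = 124500 Pa.

P₂ ≈ 124.5 kPa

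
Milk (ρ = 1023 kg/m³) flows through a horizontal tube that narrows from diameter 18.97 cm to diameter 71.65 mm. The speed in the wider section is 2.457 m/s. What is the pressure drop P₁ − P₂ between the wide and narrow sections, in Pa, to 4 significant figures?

148600 Pa

The volume flow rate is constant, so v₂ = (A₁/A₂)v₁ = (282.6/40.32)·2.457 = 17.22 m/s.
The pipe is horizontal, so Bernoulli reduces to P₁ + ½ρv₁² = P₂ + ½ρv₂².
P₁ − P₂ = ½·1023·(17.22² − 2.457²) = ½·1023·290.6 = 148600 Pa.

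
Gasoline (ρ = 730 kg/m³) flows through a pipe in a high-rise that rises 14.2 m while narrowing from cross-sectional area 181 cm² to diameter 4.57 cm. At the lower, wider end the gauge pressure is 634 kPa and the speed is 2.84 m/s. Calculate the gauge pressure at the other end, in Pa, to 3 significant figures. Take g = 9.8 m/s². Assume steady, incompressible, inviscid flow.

Continuity gives A₁v₁ = A₂v₂, so v₂ = (181 cm²)/(16.4 cm²) × 2.84 m/s = 31.3 m/s.
Applying Bernoulli between the two ends and solving for P₂: P₂ = P₁ + ½ρ(v₁² − v₂²) − ρgΔh.
P₂ = 634000 + ½·730·(2.84² − 31.3²) − 730·9.8·(+14.2) = 634000 + (-356000) − (102000) = 177000 Pa.

P₂ ≈ 177000 Pa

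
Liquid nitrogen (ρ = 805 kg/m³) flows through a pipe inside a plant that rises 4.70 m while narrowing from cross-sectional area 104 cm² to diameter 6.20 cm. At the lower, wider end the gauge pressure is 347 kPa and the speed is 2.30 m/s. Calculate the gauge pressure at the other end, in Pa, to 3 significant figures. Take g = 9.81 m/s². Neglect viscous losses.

By continuity, v₂ = v₁·A₁/A₂ = 2.30·(104/30.2) = 7.92 m/s.
Applying Bernoulli between the two ends and solving for P₂: P₂ = P₁ + ½ρ(v₁² − v₂²) − ρgΔh.
P₂ = 347000 + ½·805·(2.30² − 7.92²) − 805·9.81·(+4.70) = 347000 + (-23100) − (37100) = 287000 Pa.

287000 Pa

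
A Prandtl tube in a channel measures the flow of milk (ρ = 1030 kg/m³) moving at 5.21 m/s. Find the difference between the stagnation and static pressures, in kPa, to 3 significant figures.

The dynamic pressure equals the rise in static pressure at the stagnation point: ΔP = ½ρv².
ΔP = ½·1030·5.21² = 14000 Pa.

ΔP ≈ 14.0 kPa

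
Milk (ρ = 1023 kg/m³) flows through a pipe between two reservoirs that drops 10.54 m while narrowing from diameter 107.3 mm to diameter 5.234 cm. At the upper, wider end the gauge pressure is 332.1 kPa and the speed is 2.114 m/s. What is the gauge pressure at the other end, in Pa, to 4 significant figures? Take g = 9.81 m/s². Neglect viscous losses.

P₂ ≈ 399800 Pa

Mass conservation (A₁v₁ = A₂v₂) gives v₂ = 2.114 × 90.43/21.52 = 8.885 m/s.
Energy conservation along the streamline gives P₂ = P₁ − ½ρ(v₂² − v₁²) − ρg(h₂ − h₁).
P₂ = 332100 + ½·1023·(2.114² − 8.885²) − 1023·9.81·(−10.54) = 332100 + (-38090) − (-105800) = 399800 Pa.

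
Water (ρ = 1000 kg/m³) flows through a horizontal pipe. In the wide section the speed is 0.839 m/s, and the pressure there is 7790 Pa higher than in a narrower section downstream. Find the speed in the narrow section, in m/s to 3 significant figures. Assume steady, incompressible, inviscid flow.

With h₁ = h₂, rearranging Bernoulli gives v₂ = √(v₁² + 2ΔP/ρ).
v₂ = √(0.839² + 2·7790/1000) = √(0.704 + 15.6) = 4.04 m/s.

v₂ = 4.04 m/s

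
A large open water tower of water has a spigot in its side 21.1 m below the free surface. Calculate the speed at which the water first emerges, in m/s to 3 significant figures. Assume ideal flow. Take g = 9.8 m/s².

v = 20.3 m/s

Bernoulli from surface to hole (P equal, v_surface ≈ 0): v = √(2gh) = √(2×9.8×21.1) = 20.3 m/s.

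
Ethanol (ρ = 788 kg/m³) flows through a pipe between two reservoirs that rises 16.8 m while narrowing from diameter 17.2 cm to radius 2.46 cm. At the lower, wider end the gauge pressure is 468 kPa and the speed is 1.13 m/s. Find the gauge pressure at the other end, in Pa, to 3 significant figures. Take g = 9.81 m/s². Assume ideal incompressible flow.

The volume flow rate is constant, so v₂ = (A₁/A₂)v₁ = (232/19.0)·1.13 = 13.8 m/s.
Applying Bernoulli between the two ends and solving for P₂: P₂ = P₁ + ½ρ(v₁² − v₂²) − ρgΔh.
P₂ = 468000 + ½·788·(1.13² − 13.8²) − 788·9.81·(+16.8) = 468000 + (-74600) − (130000) = 263000 Pa.

P₂ ≈ 263000 Pa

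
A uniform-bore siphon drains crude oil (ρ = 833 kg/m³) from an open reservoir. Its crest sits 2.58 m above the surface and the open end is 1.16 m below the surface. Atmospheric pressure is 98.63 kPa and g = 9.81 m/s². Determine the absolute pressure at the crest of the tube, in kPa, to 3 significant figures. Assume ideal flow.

P_top ≈ 68.1 kPa

Bernoulli surface→outlet gives ½v² = g·h_out, so v = √(2·9.81·1.16) = 4.77 m/s.
Continuity keeps v the same throughout the tube; from surface to crest, P_atm + 0 = P_top + ½ρv² + ρg·h_top.
P_top = 98630 − ½·833·4.77² − 833·9.81·2.58 = 68100 Pa.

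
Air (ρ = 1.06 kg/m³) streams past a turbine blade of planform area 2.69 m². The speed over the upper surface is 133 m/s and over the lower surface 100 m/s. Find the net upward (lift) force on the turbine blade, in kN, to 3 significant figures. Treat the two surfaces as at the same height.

11.0 kN

The faster flow above has the lower pressure; Bernoulli (same height) gives ΔP = ½ρ(v_up² − v_low²).
ΔP = ½·1.06·(133² − 100²) = 4080 Pa.
Lift = ΔP · A = 4080 × 2.69 = 11000 N.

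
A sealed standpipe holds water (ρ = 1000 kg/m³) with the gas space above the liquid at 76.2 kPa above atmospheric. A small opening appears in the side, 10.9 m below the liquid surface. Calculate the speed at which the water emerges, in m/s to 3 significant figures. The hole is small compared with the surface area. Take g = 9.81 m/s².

Take point 1 at the surface (v₁ ≈ 0) and point 2 at the hole (at atmospheric pressure). Bernoulli: P₁ + ρg h = P_atm + ½ρv₂².
With P₁ − P_atm = 76200 Pa, v₂ = √(2gh + 2ΔP/ρ) = √(2·9.81·10.9 + 2·76200/1000) = 19.1 m/s.

v ≈ 19.1 m/s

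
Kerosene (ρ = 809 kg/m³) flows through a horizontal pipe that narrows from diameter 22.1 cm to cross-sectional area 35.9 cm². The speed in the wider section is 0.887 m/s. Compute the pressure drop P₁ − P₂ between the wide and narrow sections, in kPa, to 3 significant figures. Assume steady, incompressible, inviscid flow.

Continuity gives A₁v₁ = A₂v₂, so v₂ = (384 cm²)/(35.9 cm²) × 0.887 m/s = 9.48 m/s.
Bernoulli (h₁ = h₂): P₁ − P₂ = ½ρ(v₂² − v₁²).
P₁ − P₂ = ½·809·(9.48² − 0.887²) = ½·809·89.0 = 36000 Pa.

36.0 kPa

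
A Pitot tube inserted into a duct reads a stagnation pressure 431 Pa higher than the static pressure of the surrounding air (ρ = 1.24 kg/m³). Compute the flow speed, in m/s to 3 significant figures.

v = 26.4 m/s

The dynamic pressure equals the rise in static pressure at the stagnation point: ΔP = ½ρv².
v = √(2ΔP/ρ) = √(2·431/1.24) = 26.4 m/s.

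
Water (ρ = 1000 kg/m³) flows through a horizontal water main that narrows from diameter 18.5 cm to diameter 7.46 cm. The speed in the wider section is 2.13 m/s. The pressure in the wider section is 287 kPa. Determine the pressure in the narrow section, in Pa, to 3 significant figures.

P₂ = 203000 Pa

Continuity gives A₁v₁ = A₂v₂, so v₂ = (269 cm²)/(43.7 cm²) × 2.13 m/s = 13.1 m/s.
Bernoulli (h₁ = h₂): P₁ − P₂ = ½ρ(v₂² − v₁²).
P₂ = P₁ − ½ρ(v₂² − v₁²) = 287000 − ½·1000·(13.1² − 2.13²) = 287000 − 83500 = 203000 Pa.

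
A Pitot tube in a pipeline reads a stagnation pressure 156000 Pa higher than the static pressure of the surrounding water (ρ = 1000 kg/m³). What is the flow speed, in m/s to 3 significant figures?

The dynamic pressure equals the rise in static pressure at the stagnation point: ΔP = ½ρv².
v = √(2ΔP/ρ) = √(2·156000/1000) = 17.7 m/s.

v ≈ 17.7 m/s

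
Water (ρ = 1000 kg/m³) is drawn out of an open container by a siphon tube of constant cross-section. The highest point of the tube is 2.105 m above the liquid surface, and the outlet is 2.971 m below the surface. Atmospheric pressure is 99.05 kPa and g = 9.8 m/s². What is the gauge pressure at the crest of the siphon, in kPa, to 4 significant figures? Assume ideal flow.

Bernoulli surface→outlet gives ½v² = g·h_out, so v = √(2·9.8·2.971) = 7.631 m/s.
Continuity keeps v the same throughout the tube; from surface to crest, P_atm + 0 = P_top + ½ρv² + ρg·h_top.
P_top = 99050 − ½·1000·7.631² − 1000·9.8·2.105 = 49310 Pa. So P_gauge = P_top − P_atm = -49740 Pa.

-49.74 kPa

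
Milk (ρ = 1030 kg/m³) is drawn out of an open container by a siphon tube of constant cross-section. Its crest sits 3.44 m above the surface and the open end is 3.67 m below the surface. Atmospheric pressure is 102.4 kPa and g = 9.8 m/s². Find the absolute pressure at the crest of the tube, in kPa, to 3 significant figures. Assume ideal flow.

Bernoulli surface→outlet gives ½v² = g·h_out, so v = √(2·9.8·3.67) = 8.48 m/s.
The bore is uniform, so the speed at the crest is the same v. Bernoulli surface→crest: P_atm = P_top + ½ρv² + ρg·h_top.
P_top = 102400 − ½·1030·8.48² − 1030·9.8·3.44 = 30600 Pa.

30.6 kPa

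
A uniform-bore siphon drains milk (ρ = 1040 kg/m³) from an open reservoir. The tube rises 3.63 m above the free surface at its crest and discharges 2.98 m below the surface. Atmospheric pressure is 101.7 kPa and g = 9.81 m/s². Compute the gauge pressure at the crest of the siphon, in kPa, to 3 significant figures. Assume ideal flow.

P_gauge ≈ -67.4 kPa

The outlet speed comes from Torricelli: v = √(2g·2.98) = 7.65 m/s.
Continuity keeps v the same throughout the tube; from surface to crest, P_atm + 0 = P_top + ½ρv² + ρg·h_top.
P_top = 101700 − ½·1040·7.65² − 1040·9.81·3.63 = 34300 Pa. So P_gauge = P_top − P_atm = -67400 Pa.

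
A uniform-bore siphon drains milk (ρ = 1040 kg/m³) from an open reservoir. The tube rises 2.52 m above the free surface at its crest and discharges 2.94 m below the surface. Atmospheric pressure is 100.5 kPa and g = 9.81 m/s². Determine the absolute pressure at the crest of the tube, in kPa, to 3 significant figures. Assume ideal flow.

From the surface to the outlet (both open to atmosphere, surface at rest): v = √(2g·h_out) = √(2·9.81·2.94) = 7.59 m/s.
Continuity keeps v the same throughout the tube; from surface to crest, P_atm + 0 = P_top + ½ρv² + ρg·h_top.
P_top = 100500 − ½·1040·7.59² − 1040·9.81·2.52 = 44800 Pa.

P_top ≈ 44.8 kPa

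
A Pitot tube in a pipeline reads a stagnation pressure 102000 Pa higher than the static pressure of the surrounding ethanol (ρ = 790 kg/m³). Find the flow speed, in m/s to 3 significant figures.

v = 16.1 m/s

At the stagnation point the flow is brought to rest, so Bernoulli gives P_stag − P_static = ½ρv².
v = √(2ΔP/ρ) = √(2·102000/790) = 16.1 m/s.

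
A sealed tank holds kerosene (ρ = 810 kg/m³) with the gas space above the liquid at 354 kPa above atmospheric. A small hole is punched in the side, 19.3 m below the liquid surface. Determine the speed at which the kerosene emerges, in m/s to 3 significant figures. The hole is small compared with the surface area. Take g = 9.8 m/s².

35.4 m/s

Take point 1 at the surface (v₁ ≈ 0) and point 2 at the hole (at atmospheric pressure). Bernoulli: P₁ + ρg h = P_atm + ½ρv₂².
With P₁ − P_atm = 354000 Pa, v₂ = √(2gh + 2ΔP/ρ) = √(2·9.8·19.3 + 2·354000/810) = 35.4 m/s.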